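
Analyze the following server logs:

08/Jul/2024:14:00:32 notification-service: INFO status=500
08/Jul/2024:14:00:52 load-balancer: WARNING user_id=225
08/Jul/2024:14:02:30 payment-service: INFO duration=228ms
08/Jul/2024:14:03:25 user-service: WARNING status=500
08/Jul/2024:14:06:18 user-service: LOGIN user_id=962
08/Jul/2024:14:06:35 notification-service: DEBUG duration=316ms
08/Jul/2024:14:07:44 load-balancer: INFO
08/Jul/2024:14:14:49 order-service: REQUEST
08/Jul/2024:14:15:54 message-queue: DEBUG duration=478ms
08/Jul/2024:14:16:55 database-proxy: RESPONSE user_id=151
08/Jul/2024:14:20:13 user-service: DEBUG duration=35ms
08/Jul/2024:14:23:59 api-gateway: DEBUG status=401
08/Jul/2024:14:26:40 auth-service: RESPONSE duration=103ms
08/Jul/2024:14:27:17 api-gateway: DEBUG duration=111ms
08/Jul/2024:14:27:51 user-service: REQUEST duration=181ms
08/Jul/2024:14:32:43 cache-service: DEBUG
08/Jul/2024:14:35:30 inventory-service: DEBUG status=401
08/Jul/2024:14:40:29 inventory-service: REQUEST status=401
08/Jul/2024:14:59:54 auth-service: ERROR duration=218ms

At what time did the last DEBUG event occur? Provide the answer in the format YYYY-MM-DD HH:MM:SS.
2024-07-08 14:35:30

To find the last event:

1. Filter for all DEBUG events
2. Sort by timestamp
3. Select the last one
4. Timestamp: 2024-07-08 14:35:30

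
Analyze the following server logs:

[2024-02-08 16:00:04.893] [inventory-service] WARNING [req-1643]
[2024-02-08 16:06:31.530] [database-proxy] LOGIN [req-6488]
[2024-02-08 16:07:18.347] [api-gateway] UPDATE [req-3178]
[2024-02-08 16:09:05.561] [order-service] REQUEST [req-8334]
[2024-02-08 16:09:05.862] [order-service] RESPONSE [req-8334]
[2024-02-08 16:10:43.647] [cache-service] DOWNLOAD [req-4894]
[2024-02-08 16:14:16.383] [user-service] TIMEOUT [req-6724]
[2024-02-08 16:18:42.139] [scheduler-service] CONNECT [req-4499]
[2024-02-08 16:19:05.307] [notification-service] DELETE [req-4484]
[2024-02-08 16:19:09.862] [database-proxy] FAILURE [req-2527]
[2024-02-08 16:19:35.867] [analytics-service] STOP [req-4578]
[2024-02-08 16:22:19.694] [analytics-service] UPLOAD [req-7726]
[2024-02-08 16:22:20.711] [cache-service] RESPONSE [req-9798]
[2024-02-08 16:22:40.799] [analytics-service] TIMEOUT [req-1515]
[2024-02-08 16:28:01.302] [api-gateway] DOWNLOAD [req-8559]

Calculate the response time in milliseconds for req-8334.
301

To calculate latency:

1. Find REQUEST with id req-8334: 2024-02-08 16:09:05.561
2. Find RESPONSE with id req-8334: 2024-02-08 16:09:05.862
3. Latency: 2024-02-08 16:09:05.862 - 2024-02-08 16:09:05.561 = 301ms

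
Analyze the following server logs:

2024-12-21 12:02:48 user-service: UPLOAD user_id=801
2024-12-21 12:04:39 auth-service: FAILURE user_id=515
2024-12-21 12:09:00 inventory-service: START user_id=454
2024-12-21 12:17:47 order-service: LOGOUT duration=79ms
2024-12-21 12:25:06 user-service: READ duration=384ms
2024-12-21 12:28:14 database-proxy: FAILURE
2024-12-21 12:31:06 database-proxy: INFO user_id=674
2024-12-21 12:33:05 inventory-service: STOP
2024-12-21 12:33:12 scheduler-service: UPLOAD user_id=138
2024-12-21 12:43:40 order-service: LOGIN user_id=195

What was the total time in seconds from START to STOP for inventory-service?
1445

To calculate state duration:

1. Find START event for inventory-service: 2024-12-21 12:09:00
2. Find STOP event for inventory-service: 2024-12-21 12:33:05
3. Calculate duration: 2024-12-21 12:33:05 - 2024-12-21 12:09:00 = 1445 seconds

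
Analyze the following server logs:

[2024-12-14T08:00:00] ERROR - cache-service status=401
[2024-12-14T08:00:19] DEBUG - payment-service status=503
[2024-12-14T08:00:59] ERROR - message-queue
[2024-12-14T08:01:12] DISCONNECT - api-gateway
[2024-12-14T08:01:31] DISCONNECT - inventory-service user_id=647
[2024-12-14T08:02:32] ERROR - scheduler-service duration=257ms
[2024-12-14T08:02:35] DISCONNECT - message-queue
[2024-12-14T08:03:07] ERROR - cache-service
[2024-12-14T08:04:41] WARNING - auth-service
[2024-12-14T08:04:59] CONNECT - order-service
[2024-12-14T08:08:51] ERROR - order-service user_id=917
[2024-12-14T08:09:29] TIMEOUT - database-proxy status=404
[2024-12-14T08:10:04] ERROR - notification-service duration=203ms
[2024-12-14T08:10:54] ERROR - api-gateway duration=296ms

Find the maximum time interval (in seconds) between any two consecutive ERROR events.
344

To find the longest gap:

1. Extract all ERROR events in chronological order
2. Calculate time differences between consecutive events
3. Find the maximum difference
4. Longest gap: 344 seconds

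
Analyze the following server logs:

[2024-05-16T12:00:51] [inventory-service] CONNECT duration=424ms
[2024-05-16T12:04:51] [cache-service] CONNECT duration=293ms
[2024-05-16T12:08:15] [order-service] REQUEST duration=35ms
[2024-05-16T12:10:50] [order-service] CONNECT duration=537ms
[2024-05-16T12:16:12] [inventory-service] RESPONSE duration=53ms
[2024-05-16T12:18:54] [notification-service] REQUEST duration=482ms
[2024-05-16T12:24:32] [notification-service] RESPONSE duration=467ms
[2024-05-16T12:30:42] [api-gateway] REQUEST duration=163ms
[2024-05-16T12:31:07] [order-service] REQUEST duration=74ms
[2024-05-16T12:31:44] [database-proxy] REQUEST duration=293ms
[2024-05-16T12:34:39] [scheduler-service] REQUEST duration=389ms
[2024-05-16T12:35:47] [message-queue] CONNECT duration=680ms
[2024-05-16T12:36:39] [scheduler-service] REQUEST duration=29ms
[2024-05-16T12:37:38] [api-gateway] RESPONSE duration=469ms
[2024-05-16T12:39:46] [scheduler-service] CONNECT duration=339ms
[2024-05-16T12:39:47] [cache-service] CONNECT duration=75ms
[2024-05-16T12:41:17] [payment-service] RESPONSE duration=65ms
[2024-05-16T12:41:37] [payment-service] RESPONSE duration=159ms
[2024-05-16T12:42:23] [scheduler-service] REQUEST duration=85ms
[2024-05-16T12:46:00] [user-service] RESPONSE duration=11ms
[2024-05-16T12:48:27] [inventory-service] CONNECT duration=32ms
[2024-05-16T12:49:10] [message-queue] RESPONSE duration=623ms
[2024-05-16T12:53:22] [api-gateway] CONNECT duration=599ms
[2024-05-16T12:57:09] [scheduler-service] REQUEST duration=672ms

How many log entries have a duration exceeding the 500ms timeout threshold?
5

To count timeouts:

1. Threshold: 500ms
2. Extract duration from each log entry
3. Count entries where duration > 500
4. Timeout count: 5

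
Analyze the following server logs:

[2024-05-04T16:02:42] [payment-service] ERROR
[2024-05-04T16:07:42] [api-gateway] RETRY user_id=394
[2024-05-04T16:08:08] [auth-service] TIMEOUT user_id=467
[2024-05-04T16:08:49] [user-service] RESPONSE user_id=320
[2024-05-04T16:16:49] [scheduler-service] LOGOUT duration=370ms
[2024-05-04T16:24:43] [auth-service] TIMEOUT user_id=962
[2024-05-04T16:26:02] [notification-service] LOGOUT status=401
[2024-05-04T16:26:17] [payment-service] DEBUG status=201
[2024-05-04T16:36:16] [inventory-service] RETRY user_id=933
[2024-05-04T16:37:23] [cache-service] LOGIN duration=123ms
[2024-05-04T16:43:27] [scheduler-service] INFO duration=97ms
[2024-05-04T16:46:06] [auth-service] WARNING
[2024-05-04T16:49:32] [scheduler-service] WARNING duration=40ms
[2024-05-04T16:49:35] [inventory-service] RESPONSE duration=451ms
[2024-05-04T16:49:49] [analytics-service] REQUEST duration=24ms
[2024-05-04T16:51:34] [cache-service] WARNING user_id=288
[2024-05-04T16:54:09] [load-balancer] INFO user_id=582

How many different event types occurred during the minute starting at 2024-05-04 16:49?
3

To count unique event types:

1. Filter events in the minute starting at 2024-05-04 16:49
2. Extract event types from matching entries
3. Count unique types: 3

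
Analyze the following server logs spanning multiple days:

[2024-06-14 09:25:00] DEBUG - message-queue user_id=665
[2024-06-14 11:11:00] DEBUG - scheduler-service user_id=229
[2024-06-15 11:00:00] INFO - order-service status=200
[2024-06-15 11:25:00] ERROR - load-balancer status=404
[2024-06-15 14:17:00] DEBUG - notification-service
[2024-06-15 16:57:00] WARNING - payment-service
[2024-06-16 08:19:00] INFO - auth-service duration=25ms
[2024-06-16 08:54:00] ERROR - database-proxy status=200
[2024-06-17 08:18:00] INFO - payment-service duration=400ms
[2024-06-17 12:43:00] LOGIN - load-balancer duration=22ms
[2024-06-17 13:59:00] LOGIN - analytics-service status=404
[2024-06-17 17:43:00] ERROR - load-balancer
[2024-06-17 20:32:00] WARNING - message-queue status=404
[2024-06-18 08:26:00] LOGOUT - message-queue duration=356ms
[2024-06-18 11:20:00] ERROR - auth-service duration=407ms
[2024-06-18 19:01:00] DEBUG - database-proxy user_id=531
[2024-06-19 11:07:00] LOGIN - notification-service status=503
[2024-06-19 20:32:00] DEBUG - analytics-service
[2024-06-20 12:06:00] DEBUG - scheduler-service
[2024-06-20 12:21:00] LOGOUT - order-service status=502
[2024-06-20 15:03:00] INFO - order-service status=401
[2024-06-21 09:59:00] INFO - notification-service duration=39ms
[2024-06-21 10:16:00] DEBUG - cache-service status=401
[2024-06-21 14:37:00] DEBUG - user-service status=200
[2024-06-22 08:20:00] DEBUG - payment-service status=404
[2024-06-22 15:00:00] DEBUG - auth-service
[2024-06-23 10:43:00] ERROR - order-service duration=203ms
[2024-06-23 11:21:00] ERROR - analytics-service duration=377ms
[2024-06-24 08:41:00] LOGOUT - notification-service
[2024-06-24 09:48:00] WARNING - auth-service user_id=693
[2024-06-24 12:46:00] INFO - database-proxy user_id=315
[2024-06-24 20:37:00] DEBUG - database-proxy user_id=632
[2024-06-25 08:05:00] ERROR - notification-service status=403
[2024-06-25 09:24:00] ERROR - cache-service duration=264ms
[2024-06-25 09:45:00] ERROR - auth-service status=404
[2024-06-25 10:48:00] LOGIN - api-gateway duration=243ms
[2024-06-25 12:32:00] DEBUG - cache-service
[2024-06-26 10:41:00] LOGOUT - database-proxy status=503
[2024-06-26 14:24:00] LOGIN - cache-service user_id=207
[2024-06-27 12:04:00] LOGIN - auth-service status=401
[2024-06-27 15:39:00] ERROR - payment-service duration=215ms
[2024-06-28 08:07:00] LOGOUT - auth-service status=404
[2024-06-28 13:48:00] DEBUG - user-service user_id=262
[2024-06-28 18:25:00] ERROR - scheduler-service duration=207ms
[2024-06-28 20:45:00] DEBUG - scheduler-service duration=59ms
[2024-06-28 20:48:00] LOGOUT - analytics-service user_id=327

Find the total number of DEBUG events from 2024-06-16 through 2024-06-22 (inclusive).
7

To filter by date range:

1. Date range: 2024-06-16 through 2024-06-22, both dates inclusive
2. Filter for DEBUG events whose date falls in this range
3. Count matching events: 7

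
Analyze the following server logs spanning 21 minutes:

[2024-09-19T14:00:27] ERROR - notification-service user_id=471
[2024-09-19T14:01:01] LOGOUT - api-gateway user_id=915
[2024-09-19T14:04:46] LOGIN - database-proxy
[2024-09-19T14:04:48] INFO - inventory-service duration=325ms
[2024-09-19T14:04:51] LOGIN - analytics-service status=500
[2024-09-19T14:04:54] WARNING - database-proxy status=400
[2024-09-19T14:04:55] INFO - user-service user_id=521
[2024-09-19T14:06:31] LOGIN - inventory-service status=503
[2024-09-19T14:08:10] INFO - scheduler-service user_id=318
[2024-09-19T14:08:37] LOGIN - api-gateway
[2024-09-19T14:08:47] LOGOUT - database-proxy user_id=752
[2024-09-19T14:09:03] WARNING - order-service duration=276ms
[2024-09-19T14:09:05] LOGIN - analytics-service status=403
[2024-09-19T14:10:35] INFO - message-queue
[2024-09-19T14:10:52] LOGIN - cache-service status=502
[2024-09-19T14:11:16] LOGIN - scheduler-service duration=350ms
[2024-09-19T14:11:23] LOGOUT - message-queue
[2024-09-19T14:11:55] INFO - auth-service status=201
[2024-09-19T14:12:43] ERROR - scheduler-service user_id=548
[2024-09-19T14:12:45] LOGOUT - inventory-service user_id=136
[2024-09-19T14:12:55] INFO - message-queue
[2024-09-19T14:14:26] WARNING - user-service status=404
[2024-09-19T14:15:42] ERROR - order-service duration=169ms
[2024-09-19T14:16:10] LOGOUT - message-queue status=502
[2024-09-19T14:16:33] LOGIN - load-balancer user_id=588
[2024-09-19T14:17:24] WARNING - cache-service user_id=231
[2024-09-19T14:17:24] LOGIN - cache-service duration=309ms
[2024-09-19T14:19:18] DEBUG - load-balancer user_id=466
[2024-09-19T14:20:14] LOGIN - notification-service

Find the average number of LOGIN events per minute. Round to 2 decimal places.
0.48

To calculate the rate:

1. Count total LOGIN events: 10
2. Total time period: 21 minutes
3. Rate = 10 / 21 = 0.48 events per minute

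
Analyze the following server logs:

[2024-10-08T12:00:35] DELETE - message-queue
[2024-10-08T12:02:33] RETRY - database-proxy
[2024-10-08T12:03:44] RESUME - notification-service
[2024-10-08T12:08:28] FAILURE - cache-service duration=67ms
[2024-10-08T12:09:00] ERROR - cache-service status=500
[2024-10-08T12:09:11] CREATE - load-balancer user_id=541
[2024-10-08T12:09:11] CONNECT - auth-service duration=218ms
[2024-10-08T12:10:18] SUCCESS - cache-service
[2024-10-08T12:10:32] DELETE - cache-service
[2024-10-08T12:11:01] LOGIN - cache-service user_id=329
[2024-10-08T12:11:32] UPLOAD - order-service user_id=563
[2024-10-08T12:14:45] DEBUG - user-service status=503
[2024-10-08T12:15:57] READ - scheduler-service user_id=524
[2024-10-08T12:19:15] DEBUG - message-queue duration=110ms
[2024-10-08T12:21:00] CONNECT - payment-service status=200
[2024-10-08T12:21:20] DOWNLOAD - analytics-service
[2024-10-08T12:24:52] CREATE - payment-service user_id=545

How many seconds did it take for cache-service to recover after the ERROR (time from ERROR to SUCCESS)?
78

To calculate recovery time:

1. Find ERROR event for cache-service: 2024-10-08T12:09:00
2. Find next SUCCESS event for cache-service: 2024-10-08T12:10:18
3. Recovery time: 2024-10-08T12:10:18 - 2024-10-08T12:09:00 = 78 seconds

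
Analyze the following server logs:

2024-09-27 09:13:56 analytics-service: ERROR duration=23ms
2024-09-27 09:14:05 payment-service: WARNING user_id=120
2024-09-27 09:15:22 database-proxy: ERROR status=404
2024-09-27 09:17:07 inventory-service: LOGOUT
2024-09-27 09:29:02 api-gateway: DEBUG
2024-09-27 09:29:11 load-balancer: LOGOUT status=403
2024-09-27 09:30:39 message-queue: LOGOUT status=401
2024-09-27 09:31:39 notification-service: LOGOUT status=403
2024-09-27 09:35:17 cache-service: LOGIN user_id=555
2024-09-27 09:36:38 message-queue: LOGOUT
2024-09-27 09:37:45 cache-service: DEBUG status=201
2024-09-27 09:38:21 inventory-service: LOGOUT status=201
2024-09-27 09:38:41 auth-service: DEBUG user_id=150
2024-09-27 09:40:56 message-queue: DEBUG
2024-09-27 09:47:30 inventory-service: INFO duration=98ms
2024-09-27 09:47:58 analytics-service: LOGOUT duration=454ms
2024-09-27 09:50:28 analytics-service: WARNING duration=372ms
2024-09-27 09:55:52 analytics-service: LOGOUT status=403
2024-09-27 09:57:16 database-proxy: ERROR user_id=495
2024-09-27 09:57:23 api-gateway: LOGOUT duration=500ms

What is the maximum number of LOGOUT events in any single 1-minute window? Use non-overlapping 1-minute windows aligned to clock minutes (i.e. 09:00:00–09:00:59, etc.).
1

To find the burst window:

1. Divide the log period into non-overlapping 1-minute windows starting at 09:00
2. Count LOGOUT events in each window
3. Find the window with maximum count
4. Maximum events in a window: 1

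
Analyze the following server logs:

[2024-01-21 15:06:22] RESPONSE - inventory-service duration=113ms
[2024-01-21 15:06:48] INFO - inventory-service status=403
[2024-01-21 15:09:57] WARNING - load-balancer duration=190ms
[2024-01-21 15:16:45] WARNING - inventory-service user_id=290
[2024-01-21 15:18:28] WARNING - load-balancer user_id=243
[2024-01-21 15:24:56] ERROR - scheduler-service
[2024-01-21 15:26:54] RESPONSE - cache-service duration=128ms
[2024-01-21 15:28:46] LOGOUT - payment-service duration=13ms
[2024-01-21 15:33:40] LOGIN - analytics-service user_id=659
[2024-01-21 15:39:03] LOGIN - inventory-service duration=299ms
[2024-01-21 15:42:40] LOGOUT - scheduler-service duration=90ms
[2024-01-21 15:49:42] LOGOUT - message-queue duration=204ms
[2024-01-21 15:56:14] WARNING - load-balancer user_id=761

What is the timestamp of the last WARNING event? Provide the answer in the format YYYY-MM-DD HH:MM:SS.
2024-01-21 15:56:14

To find the last event:

1. Filter for all WARNING events
2. Sort by timestamp
3. Select the last one
4. Timestamp: 2024-01-21 15:56:14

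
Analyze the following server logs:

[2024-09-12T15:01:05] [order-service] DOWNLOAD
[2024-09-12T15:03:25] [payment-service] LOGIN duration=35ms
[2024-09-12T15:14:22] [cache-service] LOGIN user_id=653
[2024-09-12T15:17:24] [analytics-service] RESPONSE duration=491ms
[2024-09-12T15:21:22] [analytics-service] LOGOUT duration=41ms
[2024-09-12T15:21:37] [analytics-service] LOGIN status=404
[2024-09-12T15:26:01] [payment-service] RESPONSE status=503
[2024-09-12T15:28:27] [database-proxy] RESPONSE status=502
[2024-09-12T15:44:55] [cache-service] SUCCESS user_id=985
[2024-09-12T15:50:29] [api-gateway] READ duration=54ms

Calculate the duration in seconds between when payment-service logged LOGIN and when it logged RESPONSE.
1356

To find the time between events:

1. Locate the first LOGIN event for payment-service: 2024-09-12T15:03:25
2. Locate the first RESPONSE event for payment-service: 2024-09-12T15:26:01
3. Calculate the difference: 2024-09-12T15:26:01 - 2024-09-12T15:03:25 = 1356 seconds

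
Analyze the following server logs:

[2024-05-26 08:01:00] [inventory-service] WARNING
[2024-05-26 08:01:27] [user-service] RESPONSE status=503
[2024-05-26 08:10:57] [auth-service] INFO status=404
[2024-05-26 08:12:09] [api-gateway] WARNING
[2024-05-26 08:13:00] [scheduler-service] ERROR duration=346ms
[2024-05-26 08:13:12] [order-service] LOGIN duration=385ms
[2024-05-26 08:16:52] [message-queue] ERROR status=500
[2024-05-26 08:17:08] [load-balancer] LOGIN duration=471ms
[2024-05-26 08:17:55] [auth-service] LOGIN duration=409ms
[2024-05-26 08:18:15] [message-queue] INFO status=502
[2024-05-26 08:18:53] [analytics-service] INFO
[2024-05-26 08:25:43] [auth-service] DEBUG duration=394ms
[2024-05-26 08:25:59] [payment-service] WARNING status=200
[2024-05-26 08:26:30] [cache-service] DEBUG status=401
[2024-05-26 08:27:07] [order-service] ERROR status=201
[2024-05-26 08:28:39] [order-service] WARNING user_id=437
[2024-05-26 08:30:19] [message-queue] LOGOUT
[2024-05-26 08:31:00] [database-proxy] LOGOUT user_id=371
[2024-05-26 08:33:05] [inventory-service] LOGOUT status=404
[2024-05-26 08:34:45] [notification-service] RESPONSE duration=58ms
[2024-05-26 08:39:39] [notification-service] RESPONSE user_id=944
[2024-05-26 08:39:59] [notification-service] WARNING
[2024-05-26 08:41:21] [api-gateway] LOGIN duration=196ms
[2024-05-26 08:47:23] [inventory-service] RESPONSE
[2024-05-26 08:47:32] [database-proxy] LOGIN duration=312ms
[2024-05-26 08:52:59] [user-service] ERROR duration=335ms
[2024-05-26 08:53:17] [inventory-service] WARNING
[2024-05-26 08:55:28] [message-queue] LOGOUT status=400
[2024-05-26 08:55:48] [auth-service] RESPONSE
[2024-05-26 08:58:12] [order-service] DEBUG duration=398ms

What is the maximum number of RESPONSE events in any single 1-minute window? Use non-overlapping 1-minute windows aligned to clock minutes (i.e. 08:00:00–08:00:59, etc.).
1

To find the burst window:

1. Divide the log period into non-overlapping 1-minute windows starting at 08:00
2. Count RESPONSE events in each window
3. Find the window with maximum count
4. Maximum events in a window: 1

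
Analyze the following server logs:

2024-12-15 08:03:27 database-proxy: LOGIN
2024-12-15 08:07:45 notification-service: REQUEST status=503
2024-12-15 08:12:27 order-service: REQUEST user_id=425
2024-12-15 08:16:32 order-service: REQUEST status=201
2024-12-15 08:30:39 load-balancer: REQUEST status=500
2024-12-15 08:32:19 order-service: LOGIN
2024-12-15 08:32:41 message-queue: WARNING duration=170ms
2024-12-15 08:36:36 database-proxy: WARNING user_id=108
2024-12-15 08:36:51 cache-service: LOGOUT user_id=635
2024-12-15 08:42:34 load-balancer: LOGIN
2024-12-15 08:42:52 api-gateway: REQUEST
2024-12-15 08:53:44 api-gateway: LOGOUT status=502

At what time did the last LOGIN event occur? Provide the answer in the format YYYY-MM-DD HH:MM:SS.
2024-12-15 08:42:34

To find the last event:

1. Filter for all LOGIN events
2. Sort by timestamp
3. Select the last one
4. Timestamp: 2024-12-15 08:42:34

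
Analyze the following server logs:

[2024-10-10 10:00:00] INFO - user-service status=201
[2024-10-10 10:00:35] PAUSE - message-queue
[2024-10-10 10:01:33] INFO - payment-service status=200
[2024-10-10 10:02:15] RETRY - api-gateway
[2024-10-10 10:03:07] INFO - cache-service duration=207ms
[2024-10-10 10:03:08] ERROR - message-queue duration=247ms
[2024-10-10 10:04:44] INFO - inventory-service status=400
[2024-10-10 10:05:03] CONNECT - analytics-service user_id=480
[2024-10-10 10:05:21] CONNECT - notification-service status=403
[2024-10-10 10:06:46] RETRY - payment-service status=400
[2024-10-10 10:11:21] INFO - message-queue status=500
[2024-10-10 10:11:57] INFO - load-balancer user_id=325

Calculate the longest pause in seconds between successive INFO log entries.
397

To find the longest gap:

1. Extract all INFO events in chronological order
2. Calculate time differences between consecutive events
3. Find the maximum difference
4. Longest gap: 397 seconds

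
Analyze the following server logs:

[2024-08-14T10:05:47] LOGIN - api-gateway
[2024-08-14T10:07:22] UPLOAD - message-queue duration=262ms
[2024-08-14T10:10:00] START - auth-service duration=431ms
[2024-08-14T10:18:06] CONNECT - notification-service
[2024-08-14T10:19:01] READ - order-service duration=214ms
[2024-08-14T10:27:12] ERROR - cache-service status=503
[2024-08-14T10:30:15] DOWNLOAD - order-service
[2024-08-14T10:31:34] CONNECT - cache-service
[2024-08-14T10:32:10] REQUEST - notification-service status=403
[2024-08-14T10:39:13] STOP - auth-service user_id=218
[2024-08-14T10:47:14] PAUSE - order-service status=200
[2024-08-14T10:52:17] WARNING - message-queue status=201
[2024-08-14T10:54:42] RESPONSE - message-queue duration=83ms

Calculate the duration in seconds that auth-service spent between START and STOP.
1753

To calculate state duration:

1. Find START event for auth-service: 2024-08-14T10:10:00
2. Find STOP event for auth-service: 2024-08-14T10:39:13
3. Calculate duration: 2024-08-14T10:39:13 - 2024-08-14T10:10:00 = 1753 seconds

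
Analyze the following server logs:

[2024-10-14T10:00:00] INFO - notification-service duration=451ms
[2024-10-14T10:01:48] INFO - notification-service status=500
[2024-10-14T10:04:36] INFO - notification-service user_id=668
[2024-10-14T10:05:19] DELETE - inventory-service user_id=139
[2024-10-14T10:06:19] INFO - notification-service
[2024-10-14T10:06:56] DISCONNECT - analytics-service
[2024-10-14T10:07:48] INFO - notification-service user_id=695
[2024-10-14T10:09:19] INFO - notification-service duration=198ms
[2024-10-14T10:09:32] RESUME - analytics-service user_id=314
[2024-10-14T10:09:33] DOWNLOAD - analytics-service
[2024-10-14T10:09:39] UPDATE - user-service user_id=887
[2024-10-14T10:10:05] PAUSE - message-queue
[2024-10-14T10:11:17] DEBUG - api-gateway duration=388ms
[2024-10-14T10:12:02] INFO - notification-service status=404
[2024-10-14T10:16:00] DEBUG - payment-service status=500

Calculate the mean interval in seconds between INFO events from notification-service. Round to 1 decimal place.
120.3

To calculate average interval:

1. Find all INFO events for notification-service in order
2. Calculate time gaps between consecutive events
3. Compute mean of gaps: 722 / 6 = 120.3 seconds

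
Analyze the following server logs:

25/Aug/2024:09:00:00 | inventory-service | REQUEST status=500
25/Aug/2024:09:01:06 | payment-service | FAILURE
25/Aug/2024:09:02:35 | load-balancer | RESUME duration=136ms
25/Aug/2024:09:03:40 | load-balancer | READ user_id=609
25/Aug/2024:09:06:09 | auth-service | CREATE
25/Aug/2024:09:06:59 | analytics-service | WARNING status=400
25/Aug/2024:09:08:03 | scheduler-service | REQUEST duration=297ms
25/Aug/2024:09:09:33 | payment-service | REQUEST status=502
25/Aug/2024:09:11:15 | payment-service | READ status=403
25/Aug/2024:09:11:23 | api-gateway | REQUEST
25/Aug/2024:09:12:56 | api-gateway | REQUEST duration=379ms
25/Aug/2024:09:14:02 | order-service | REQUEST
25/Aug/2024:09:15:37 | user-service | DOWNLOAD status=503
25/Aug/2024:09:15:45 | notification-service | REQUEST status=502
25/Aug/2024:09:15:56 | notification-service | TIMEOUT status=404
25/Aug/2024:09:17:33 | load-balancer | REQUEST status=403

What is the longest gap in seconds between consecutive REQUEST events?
483

To find the longest gap:

1. Extract all REQUEST events in chronological order
2. Calculate time differences between consecutive events
3. Find the maximum difference
4. Longest gap: 483 seconds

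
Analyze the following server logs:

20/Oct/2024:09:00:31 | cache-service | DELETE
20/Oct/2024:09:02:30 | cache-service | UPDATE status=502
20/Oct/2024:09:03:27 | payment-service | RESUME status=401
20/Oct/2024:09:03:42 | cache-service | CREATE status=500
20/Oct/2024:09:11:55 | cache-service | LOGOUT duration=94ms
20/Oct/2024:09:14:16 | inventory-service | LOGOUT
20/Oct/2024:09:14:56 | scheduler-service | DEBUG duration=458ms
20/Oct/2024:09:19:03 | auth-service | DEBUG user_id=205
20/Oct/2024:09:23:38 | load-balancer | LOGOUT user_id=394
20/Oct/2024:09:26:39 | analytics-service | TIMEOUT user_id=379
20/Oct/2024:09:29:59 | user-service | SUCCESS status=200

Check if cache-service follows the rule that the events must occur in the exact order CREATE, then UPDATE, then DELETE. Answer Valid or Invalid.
Invalid

To validate ordering:

1. Required order: CREATE → UPDATE → DELETE
2. Rule: the events must occur in the exact order CREATE, then UPDATE, then DELETE
3. Check actual order of events for cache-service
4. Result: Invalid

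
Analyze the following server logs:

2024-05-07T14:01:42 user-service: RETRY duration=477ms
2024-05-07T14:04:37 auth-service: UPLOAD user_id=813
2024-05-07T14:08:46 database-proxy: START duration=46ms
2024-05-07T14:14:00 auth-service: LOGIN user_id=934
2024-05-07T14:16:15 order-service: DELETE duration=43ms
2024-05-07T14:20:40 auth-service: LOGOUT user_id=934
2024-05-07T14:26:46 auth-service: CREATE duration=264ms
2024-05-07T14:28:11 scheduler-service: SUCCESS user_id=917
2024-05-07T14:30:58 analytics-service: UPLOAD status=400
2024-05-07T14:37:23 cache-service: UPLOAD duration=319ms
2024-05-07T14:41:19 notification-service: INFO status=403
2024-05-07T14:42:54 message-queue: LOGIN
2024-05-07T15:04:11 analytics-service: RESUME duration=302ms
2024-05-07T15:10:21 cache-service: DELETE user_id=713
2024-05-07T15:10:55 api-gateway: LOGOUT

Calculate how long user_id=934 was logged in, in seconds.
400

To calculate session duration:

1. Find LOGIN event for user_id=934: 2024-05-07T14:14:00
2. Find LOGOUT event for user_id=934: 2024-05-07T14:20:40
3. Session duration: 2024-05-07T14:20:40 - 2024-05-07T14:14:00 = 400 seconds (6 minutes)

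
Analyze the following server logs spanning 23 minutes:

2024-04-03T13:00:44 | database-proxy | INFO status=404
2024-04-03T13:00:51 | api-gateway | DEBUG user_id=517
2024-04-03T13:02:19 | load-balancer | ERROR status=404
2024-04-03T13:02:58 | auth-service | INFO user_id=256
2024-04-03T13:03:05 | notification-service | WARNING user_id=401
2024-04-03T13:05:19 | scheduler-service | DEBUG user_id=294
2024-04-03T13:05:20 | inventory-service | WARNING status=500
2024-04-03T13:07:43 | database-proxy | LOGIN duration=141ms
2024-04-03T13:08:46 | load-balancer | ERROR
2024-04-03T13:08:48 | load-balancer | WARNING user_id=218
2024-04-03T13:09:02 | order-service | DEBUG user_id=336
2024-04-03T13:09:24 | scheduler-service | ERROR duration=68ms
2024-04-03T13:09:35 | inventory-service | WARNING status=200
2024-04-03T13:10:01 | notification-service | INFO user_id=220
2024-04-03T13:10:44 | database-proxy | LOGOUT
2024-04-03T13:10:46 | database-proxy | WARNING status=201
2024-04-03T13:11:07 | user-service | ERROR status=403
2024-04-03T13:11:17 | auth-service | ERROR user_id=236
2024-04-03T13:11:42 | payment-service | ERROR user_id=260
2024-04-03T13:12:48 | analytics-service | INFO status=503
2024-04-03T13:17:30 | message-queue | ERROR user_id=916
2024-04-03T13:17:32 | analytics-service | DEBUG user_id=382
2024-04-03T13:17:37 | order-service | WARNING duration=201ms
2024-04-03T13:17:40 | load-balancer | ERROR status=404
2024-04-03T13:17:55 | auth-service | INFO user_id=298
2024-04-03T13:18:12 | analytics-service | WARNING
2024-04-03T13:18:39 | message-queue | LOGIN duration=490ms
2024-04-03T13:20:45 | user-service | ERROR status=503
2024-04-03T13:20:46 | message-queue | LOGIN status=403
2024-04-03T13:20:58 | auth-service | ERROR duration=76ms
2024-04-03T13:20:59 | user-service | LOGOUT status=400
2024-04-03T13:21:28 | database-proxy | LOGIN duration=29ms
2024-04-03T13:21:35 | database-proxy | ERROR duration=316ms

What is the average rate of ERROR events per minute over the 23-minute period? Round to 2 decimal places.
0.48

To calculate the rate:

1. Count total ERROR events: 11
2. Total time period: 23 minutes
3. Rate = 11 / 23 = 0.48 events per minute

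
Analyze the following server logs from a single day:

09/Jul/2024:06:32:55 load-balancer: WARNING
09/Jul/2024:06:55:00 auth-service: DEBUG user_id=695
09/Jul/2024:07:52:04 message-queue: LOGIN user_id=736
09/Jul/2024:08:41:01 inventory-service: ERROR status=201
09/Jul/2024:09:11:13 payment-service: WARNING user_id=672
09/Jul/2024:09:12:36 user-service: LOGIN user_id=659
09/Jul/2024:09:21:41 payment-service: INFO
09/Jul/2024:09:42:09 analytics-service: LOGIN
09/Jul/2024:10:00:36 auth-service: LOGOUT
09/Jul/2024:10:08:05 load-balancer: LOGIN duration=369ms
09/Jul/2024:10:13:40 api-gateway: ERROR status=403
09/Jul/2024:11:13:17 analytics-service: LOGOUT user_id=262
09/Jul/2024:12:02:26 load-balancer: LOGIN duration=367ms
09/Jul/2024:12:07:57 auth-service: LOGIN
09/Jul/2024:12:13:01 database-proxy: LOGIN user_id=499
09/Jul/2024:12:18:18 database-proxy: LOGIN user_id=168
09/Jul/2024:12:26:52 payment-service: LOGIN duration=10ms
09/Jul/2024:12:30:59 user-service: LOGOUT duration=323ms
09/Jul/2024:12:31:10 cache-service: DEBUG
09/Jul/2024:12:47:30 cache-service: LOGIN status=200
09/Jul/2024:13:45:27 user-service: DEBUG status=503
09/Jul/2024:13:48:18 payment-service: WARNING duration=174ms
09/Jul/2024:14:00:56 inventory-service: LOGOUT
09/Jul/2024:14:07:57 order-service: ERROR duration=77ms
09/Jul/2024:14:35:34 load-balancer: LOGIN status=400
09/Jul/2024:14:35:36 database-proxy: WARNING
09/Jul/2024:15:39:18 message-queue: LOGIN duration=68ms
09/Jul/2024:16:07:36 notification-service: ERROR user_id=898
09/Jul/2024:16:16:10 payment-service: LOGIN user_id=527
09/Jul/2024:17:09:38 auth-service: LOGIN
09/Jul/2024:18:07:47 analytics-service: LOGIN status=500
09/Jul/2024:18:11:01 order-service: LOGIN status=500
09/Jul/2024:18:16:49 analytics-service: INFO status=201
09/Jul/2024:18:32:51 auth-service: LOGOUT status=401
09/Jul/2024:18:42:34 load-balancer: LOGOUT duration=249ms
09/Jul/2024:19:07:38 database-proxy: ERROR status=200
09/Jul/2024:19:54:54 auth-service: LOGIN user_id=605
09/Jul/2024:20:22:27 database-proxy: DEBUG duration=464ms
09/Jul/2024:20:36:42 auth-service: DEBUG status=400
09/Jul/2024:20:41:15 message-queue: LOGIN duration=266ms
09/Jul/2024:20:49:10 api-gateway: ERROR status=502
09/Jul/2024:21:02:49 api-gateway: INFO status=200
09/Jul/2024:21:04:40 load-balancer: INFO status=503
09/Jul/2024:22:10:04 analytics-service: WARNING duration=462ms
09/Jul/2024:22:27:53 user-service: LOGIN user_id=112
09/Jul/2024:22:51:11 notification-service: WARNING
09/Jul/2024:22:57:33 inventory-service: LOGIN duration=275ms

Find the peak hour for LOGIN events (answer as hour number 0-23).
12

To find the peak hour:

1. Group all LOGIN events by hour
2. Count events in each hour
3. Find hour with maximum count
4. Peak hour: 12 (with 6 events)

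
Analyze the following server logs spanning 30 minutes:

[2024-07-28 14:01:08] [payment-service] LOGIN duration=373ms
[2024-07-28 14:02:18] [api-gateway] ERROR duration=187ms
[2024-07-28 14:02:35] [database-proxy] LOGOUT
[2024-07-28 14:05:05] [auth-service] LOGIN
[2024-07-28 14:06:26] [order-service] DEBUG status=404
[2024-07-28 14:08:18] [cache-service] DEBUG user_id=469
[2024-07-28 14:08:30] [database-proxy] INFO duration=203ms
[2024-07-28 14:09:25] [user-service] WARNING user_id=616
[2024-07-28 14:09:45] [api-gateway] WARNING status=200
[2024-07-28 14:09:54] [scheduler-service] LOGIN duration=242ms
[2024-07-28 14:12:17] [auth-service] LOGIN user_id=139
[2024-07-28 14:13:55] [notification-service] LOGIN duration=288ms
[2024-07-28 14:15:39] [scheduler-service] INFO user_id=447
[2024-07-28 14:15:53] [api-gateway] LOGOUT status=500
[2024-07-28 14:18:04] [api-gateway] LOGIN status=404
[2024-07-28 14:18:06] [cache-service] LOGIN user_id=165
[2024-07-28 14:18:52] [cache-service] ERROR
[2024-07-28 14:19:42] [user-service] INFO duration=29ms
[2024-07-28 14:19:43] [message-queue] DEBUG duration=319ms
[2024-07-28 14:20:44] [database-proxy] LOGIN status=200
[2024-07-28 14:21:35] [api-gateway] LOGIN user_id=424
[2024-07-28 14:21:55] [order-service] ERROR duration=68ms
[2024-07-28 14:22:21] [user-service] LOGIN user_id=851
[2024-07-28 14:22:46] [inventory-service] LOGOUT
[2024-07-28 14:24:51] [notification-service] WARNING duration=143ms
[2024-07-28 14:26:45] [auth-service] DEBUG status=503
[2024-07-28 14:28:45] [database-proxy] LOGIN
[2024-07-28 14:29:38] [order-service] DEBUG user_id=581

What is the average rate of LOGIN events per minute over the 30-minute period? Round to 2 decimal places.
0.37

To calculate the rate:

1. Count total LOGIN events: 11
2. Total time period: 30 minutes
3. Rate = 11 / 30 = 0.37 events per minute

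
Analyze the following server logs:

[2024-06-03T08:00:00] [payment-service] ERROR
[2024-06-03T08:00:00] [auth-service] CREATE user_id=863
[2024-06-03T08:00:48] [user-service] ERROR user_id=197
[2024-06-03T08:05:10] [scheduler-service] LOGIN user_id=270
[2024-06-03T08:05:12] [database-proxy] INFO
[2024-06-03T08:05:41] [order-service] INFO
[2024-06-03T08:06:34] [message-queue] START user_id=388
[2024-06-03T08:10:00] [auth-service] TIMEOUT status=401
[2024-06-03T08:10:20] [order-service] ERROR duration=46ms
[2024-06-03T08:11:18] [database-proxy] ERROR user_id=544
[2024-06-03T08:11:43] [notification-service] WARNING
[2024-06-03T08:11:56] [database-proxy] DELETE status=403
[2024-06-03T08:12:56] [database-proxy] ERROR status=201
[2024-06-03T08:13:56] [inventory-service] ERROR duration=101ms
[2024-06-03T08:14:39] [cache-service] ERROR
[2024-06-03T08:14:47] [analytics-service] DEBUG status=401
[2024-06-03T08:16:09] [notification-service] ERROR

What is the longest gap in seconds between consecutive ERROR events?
572

To find the longest gap:

1. Extract all ERROR events in chronological order
2. Calculate time differences between consecutive events
3. Find the maximum difference
4. Longest gap: 572 seconds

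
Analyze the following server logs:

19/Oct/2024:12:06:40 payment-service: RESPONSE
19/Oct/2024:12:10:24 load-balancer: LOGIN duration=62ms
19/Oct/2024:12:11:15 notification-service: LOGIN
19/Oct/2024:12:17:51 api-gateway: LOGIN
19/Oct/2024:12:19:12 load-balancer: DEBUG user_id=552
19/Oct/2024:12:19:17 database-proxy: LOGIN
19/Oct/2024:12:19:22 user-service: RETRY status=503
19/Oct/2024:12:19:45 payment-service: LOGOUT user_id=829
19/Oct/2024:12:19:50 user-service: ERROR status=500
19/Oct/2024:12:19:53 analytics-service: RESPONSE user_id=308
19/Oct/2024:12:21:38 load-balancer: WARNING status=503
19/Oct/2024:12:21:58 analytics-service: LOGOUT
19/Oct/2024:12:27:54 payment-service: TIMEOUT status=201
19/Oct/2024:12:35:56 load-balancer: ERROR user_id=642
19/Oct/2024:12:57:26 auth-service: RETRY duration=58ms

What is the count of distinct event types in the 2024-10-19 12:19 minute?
6

To count unique event types:

1. Filter events in the minute starting at 2024-10-19 12:19
2. Extract event types from matching entries
3. Count unique types: 6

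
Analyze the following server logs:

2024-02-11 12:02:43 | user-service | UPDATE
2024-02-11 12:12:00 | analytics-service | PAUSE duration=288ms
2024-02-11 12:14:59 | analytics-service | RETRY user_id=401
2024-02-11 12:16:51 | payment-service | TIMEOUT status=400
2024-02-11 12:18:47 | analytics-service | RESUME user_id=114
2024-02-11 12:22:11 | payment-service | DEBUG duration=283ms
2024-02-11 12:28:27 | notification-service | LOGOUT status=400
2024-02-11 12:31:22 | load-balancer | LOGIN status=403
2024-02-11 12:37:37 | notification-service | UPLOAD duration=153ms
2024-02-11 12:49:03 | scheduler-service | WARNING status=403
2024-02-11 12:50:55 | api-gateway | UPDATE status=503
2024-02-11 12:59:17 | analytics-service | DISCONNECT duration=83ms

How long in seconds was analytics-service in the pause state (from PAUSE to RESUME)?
407

To calculate state duration:

1. Find PAUSE event for analytics-service: 2024-02-11 12:12:00
2. Find RESUME event for analytics-service: 2024-02-11 12:18:47
3. Calculate duration: 2024-02-11 12:18:47 - 2024-02-11 12:12:00 = 407 seconds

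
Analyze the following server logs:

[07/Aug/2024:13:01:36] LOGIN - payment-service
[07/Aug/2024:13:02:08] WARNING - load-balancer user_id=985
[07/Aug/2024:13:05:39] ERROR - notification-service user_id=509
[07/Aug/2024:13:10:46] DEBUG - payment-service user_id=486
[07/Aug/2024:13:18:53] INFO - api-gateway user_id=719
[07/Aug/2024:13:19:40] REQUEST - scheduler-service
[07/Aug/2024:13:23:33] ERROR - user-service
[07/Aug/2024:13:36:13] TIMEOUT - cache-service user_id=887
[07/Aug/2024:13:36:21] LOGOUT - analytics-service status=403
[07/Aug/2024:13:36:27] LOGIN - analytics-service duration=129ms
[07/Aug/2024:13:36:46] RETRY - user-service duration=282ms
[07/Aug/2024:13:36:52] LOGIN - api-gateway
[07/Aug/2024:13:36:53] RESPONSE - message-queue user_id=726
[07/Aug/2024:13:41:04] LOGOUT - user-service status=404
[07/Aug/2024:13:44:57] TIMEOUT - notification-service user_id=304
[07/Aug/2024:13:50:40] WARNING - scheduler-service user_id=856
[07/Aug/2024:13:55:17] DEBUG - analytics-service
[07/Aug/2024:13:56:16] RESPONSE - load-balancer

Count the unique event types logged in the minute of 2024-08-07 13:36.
5

To count unique event types:

1. Filter events in the minute starting at 2024-08-07 13:36
2. Extract event types from matching entries
3. Count unique types: 5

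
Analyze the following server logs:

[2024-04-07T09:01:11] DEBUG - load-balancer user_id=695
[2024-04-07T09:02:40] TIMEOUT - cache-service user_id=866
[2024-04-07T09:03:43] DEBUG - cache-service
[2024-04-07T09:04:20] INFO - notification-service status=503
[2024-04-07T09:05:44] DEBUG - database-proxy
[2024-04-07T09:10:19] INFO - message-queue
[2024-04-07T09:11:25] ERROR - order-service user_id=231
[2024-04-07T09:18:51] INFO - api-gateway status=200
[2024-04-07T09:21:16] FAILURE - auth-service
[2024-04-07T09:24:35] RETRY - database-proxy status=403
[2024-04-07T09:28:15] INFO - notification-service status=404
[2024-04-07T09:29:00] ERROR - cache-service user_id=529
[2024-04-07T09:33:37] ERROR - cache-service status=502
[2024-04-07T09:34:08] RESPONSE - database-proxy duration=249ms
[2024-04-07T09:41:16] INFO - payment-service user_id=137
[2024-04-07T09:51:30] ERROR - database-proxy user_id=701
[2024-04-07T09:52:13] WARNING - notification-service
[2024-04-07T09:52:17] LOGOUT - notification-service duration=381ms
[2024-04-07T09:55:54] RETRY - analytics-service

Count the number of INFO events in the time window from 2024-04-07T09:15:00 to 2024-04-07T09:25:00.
1

To count events in the time window:

1. Window boundaries: 2024-04-07T09:15:00 to 2024-04-07T09:25:00
2. Filter for INFO events within this window
3. Count matching events: 1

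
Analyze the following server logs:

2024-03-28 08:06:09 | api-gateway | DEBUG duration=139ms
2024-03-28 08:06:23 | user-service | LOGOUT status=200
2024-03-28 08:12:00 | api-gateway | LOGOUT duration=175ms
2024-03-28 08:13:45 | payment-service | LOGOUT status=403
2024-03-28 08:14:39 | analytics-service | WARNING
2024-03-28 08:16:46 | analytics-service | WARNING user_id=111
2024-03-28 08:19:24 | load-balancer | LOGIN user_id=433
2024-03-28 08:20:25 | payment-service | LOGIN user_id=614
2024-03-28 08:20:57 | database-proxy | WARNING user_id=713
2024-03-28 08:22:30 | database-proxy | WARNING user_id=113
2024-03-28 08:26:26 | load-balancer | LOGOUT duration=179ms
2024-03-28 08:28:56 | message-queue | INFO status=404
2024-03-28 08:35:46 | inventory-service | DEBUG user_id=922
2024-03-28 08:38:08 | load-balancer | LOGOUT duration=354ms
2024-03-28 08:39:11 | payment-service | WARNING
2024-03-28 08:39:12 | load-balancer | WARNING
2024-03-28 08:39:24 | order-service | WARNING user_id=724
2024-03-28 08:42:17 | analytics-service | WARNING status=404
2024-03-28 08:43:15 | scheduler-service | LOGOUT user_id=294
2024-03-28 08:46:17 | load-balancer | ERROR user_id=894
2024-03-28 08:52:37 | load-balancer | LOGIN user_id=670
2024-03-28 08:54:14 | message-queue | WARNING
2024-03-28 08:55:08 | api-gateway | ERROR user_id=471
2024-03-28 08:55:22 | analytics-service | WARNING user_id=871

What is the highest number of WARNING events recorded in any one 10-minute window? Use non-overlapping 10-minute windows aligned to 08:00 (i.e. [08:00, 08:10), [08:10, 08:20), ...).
3

To find the burst window:

1. Divide the log period into non-overlapping 10-minute windows starting at 08:00
2. Count WARNING events in each window
3. Find the window with maximum count
4. Maximum events in a window: 3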